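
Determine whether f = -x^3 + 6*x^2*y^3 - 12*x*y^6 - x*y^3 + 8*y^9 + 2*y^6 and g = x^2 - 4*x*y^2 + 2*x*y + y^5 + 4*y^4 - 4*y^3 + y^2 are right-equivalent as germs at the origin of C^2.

The Hessian of f at 0 is [[0, 0], [0, 0]] with rank 0, so corank 2. A Groebner basis of the Jacobian ideal J(f) in C{x,y} is {x^3, x*y^2, 3*x^2 + y^3}; counting standard monomials gives mu = 7. Corank 2; j^3 = -x^3 is a perfect cube, so E-series; the 4-jet and mu = 7 give E_7. The Hessian of g at 0 is [[2, 2], [2, 2]] with rank 1, so corank 1. A Groebner basis of the Jacobian ideal J(g) in C{x,y} is {x^2 + 2*x*y + x/2 + y/2, -x/2 + y^2 - y/2}; counting standard monomials gives mu = 4. Corank 1: A-series; mu = 4 gives A_4. f is E_7 but g is A_4, hence not right-equivalent.

No.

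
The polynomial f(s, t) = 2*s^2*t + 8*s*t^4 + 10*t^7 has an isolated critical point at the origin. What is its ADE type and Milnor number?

Type D8, Milnor number mu = 8.

The Hessian of f at 0 has rank 0. Corank 2; j^3 = 2*s^2*t has shape L^2 M (L != M), so D-series; mu = 8 gives D_8.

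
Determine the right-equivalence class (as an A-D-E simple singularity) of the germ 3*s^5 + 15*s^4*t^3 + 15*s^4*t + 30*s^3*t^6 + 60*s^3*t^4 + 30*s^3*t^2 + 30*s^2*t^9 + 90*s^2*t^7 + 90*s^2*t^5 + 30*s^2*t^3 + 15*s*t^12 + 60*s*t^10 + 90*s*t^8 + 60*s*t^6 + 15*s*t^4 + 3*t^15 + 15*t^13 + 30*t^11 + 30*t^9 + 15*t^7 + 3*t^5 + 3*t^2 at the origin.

A4

The Hessian of f at 0 is [[0, 0], [0, 6]] with rank 1, so corank 1. A Groebner basis of the Jacobian ideal J(f) in C{s,t} is {s^4, t}; counting standard monomials gives mu = 4. Corank 1: A-series; mu = 4 gives A_4.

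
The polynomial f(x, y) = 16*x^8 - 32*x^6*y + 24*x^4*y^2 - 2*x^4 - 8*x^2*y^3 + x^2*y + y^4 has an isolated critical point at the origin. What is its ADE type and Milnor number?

Type D_5, Milnor number mu = 5.

The Hessian of f at 0 is [[0, 0], [0, 0]] with rank 0, so corank 2. A Groebner basis of the Jacobian ideal J(f) in C{x,y} is {x^3, x^2/4 + y^3, x*y}; counting standard monomials gives mu = 5. Corank 2; j^3 = x^2*y has shape L^2 M (L != M), so D-series; mu = 5 gives D_5.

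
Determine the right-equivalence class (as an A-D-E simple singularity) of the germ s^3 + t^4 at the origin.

E_{6}

The Hessian of f at 0 has rank 0. Corank 2; j^3 = s^3 is a perfect cube, so E-series; the 4-jet and mu = 6 give E_6.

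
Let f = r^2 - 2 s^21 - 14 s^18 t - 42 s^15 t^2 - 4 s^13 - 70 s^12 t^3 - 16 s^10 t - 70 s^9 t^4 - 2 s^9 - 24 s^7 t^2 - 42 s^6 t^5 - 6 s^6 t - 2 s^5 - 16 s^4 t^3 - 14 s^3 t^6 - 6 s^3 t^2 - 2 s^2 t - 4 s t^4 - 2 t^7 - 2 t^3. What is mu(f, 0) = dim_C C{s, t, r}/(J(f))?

4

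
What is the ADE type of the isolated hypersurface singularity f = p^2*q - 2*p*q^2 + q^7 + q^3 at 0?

D_8

The Hessian of f at 0 is [[0, 0], [0, 0]] with rank 0, so corank 2. A Groebner basis of the Jacobian ideal J(f) in C{p,q} is {p^2/7 + q^6 - q^2/7, p^3 - q^3, p*q - q^2}; counting standard monomials gives mu = 8. Corank 2; j^3 = q*(p - q)^2 has shape L^2 M (L != M), so D-series; mu = 8 gives D_8.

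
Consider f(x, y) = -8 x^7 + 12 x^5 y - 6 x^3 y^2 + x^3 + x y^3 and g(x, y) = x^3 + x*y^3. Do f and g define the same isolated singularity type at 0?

The Hessian of f at 0 is [[0, 0], [0, 0]] with rank 0, so corank 2. A Groebner basis of the Jacobian ideal J(f) in C{x,y} is {x^3, x*y^2, 3*x^2 + y^3}; counting standard monomials gives mu = 7. Corank 2; j^3 = x^3 is a perfect cube, so E-series; the 4-jet and mu = 7 give E_7. The Hessian of g at 0 is [[0, 0], [0, 0]] with rank 0, so corank 2. A Groebner basis of the Jacobian ideal J(g) in C{x,y} is {x^3, x*y^2, 3*x^2 + y^3}; counting standard monomials gives mu = 7. Corank 2; j^3 = x^3 is a perfect cube, so E-series; the 4-jet and mu = 7 give E_7. Both have type E_7, hence right-equivalent.

Yes.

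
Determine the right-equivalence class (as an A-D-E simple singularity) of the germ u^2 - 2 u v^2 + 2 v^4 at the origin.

The Hessian of f at 0 has rank 1. Corank 1: A-series; mu = 3 gives A_3.

A3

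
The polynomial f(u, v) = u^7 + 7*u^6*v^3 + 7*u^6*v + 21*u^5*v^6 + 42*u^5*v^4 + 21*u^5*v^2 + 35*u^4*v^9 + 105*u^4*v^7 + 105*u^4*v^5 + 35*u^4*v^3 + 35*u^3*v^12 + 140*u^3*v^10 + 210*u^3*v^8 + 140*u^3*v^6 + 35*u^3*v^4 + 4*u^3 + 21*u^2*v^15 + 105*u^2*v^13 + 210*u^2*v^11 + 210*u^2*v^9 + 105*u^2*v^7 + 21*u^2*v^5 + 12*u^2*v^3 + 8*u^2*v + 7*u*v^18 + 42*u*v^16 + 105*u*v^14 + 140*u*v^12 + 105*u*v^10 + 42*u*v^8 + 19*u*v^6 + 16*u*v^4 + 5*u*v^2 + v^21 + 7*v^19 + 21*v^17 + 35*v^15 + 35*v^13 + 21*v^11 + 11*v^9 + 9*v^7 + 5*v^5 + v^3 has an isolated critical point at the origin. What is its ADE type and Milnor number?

The Hessian of f at 0 has rank 0. Corank 2; j^3 = (u + v)*(2*u + v)^2 has shape L^2 M (L != M), so D-series; mu = 8 gives D_8.

Type D_{8}, Milnor number mu = 8.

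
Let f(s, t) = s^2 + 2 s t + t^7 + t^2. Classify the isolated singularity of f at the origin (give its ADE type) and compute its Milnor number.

Type A6, Milnor number mu = 6.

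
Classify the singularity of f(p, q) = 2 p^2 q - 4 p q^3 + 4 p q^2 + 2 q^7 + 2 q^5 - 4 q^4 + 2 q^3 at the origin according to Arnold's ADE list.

D8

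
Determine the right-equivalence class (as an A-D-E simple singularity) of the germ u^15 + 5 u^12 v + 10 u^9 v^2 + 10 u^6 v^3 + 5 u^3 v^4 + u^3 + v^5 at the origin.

E_{8}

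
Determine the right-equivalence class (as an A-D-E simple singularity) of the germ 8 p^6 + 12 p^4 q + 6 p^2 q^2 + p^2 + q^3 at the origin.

The Hessian of f at 0 has rank 1. Corank 1: A-series; mu = 2 gives A_2.

A_2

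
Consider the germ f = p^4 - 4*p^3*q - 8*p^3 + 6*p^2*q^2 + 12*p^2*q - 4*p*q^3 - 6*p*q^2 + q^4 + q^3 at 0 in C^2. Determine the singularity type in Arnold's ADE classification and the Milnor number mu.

The Hessian of f at 0 has rank 0. Corank 2; j^3 = -(2*p - q)^3 is a perfect cube, so E-series; the 4-jet and mu = 6 give E_6.

Type E_{6}, Milnor number mu = 6.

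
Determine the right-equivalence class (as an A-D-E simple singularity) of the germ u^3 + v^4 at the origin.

The Hessian of f at 0 has rank 0. Corank 2; j^3 = u^3 is a perfect cube, so E-series; the 4-jet and mu = 6 give E_6.

E_{6}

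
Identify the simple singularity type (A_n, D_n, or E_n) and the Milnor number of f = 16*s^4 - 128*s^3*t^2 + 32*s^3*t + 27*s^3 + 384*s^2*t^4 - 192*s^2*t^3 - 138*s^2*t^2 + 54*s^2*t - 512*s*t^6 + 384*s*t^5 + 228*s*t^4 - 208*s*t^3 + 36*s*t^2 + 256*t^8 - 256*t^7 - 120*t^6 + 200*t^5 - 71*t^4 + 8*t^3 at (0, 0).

The Hessian of f at 0 has rank 0. Corank 2; j^3 = (3*s + 2*t)^3 is a perfect cube, so E-series; the 4-jet and mu = 6 give E_6.

Type E_{6}, Milnor number mu = 6.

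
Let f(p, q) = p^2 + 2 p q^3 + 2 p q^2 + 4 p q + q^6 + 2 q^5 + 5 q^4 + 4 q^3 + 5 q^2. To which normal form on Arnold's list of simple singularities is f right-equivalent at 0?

The Hessian of f at 0 has rank 2. Corank 0: nondegenerate Morse point, so A_1.

A_{1}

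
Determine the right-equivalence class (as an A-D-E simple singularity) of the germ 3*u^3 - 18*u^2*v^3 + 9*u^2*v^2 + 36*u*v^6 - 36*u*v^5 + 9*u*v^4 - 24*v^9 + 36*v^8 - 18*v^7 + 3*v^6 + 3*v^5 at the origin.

E_8

The Hessian of f at 0 has rank 0. Corank 2; j^3 = 3*u^3 is a perfect cube, so E-series; the 5-jet and mu = 8 give E_8.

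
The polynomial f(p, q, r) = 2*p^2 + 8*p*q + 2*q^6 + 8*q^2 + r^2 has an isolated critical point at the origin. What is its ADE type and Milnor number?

The Hessian of f at 0 has rank 2. Corank 1: A-series; mu = 5 gives A_5.

Type A5, Milnor number mu = 5.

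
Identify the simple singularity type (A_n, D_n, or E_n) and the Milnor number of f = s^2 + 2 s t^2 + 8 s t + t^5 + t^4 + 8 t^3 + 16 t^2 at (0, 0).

Type A_4, Milnor number mu = 4.

The Hessian of f at 0 has rank 1. Corank 1: A-series; mu = 4 gives A_4.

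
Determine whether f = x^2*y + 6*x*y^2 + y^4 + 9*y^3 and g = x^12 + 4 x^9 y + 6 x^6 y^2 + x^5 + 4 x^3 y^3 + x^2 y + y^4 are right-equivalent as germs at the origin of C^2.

Yes.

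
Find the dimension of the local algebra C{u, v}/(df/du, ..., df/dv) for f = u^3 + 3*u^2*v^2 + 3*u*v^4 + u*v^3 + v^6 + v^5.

The Hessian of f at 0 is [[0, 0], [0, 0]] with rank 0, so corank 2. A Groebner basis of the Jacobian ideal J(f) in C{u,v} is {-u^2 + v^4 - v^3/3, u^3, u^2*v + u^2/3 + v^3/9, u^2 + u*v^2 + v^3/3}; counting standard monomials gives mu = 7. Corank 2; j^3 = u^3 is a perfect cube, so E-series; the 4-jet and mu = 7 give E_7.

7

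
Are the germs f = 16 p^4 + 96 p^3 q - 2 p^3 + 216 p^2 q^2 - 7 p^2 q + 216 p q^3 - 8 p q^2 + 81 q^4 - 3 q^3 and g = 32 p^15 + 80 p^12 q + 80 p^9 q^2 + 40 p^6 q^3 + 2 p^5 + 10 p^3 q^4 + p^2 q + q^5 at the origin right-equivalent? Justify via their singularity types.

No.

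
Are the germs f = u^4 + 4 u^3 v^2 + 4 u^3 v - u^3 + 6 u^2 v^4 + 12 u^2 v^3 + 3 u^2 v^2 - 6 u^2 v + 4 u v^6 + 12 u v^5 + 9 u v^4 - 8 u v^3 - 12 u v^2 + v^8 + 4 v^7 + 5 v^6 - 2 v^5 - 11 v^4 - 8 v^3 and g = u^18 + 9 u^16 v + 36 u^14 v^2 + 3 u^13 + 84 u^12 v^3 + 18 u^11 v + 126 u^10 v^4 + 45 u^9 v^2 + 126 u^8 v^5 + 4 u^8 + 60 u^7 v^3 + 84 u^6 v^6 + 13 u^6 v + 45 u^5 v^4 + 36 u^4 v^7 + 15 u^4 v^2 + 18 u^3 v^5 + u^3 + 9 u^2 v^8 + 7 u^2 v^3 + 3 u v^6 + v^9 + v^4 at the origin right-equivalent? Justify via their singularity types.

Yes.

The Hessian of f at 0 has rank 0. Corank 2; j^3 = -(u + 2*v)^3 is a perfect cube, so E-series; the 4-jet and mu = 6 give E_6. The Hessian of g at 0 has rank 0. Corank 2; j^3 = u^3 is a perfect cube, so E-series; the 4-jet and mu = 6 give E_6. Both have type E_6, hence right-equivalent.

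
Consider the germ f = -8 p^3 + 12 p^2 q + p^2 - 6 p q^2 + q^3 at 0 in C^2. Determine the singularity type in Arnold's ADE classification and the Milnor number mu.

Type A_2, Milnor number mu = 2.

The Hessian of f at 0 has rank 1. Corank 1: A-series; mu = 2 gives A_2.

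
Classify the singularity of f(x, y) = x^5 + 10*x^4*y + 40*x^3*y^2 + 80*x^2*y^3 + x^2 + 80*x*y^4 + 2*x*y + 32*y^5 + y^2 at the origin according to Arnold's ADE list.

A_4

The Hessian of f at 0 has rank 1. Corank 1: A-series; mu = 4 gives A_4.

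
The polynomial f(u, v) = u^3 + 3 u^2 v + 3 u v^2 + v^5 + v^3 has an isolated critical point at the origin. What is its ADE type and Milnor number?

Type E_8, Milnor number mu = 8.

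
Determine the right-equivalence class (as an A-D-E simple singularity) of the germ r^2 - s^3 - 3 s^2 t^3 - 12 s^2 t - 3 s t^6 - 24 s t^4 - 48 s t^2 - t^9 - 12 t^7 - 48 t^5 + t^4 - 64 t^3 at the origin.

E6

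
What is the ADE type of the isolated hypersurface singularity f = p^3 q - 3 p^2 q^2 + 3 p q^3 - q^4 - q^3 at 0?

The Hessian of f at 0 has rank 0. Corank 2; j^3 = -q^3 is a perfect cube, so E-series; the 4-jet and mu = 7 give E_7.

E_7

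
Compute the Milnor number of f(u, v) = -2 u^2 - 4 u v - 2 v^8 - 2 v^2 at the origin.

7

The Hessian of f at 0 is [[-4, -4], [-4, -4]] with rank 1, so corank 1. A Groebner basis of the Jacobian ideal J(f) in C{u,v} is {v^7, u + v}; counting standard monomials gives mu = 7. Corank 1: A-series; mu = 7 gives A_7.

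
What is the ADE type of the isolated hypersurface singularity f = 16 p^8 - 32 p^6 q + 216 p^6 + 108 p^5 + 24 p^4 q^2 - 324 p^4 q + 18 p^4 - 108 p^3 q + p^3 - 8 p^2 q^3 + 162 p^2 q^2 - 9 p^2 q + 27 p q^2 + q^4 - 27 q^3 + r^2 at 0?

The Hessian of f at 0 has rank 1. Corank 2; j^3 = (p - 3*q)^3 is a perfect cube, so E-series; the 4-jet and mu = 6 give E_6.

E6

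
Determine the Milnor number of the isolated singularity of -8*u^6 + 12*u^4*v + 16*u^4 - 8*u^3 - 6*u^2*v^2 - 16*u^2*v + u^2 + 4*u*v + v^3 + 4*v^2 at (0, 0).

The Hessian of f at 0 has rank 1. Corank 1: A-series; mu = 2 gives A_2.

2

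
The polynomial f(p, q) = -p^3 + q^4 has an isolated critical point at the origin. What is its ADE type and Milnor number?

Type E_{6}, Milnor number mu = 6.

The Hessian of f at 0 is [[0, 0], [0, 0]] with rank 0, so corank 2. A Groebner basis of the Jacobian ideal J(f) in C{p,q} is {q^3, p^2}; counting standard monomials gives mu = 6. Corank 2; j^3 = -p^3 is a perfect cube, so E-series; the 4-jet and mu = 6 give E_6.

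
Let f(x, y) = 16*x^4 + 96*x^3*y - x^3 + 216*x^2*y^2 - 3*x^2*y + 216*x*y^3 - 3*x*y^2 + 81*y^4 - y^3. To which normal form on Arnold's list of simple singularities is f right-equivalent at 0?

The Hessian of f at 0 has rank 0. Corank 2; j^3 = -(x + y)^3 is a perfect cube, so E-series; the 4-jet and mu = 6 give E_6.

E6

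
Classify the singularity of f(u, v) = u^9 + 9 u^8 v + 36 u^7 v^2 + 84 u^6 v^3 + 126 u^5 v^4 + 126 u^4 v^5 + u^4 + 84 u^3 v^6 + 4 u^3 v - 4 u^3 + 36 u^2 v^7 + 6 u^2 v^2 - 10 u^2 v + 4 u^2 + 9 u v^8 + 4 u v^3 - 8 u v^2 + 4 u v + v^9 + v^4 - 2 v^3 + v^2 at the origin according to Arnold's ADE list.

A_{8}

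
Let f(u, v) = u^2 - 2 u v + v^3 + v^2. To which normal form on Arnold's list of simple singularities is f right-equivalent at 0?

A_2

The Hessian of f at 0 is [[2, -2], [-2, 2]] with rank 1, so corank 1. A Groebner basis of the Jacobian ideal J(f) in C{u,v} is {v^2, u - v}; counting standard monomials gives mu = 2. Corank 1: A-series; mu = 2 gives A_2.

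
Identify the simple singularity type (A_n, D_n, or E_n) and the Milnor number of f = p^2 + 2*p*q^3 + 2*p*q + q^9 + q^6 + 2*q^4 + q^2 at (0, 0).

The Hessian of f at 0 has rank 1. Corank 1: A-series; mu = 8 gives A_8.

Type A8, Milnor number mu = 8.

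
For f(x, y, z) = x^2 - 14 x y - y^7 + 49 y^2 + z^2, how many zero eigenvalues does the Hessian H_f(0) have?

1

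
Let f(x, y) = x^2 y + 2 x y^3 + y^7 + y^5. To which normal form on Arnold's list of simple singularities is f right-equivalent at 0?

The Hessian of f at 0 is [[0, 0], [0, 0]] with rank 0, so corank 2. A Groebner basis of the Jacobian ideal J(f) in C{x,y} is {x^2*y^2 + x^2/7 + x*y^2/7, x^3 - x^2/7 - x*y^2/7, x*y + y^3}; counting standard monomials gives mu = 8. Corank 2; j^3 = x^2*y has shape L^2 M (L != M), so D-series; mu = 8 gives D_8.

D_{8}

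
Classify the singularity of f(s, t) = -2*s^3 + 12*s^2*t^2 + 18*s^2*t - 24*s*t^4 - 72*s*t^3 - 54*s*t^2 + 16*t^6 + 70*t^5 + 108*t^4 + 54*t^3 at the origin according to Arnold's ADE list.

The Hessian of f at 0 has rank 0. Corank 2; j^3 = -2*(s - 3*t)^3 is a perfect cube, so E-series; the 5-jet and mu = 8 give E_8.

E_8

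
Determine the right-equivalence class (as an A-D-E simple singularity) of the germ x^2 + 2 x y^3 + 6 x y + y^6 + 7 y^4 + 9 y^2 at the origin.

A_3

The Hessian of f at 0 is [[2, 6], [6, 18]] with rank 1, so corank 1. A Groebner basis of the Jacobian ideal J(f) in C{x,y} is {y^3, x + 3*y}; counting standard monomials gives mu = 3. Corank 1: A-series; mu = 3 gives A_3.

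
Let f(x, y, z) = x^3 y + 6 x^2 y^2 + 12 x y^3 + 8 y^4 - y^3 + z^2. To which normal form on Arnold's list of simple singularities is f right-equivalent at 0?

E7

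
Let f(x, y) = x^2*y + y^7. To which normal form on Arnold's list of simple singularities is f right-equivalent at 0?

The Hessian of f at 0 is [[0, 0], [0, 0]] with rank 0, so corank 2. A Groebner basis of the Jacobian ideal J(f) in C{x,y} is {x^2/7 + y^6, x^3, x*y}; counting standard monomials gives mu = 8. Corank 2; j^3 = x^2*y has shape L^2 M (L != M), so D-series; mu = 8 gives D_8.

D_{8}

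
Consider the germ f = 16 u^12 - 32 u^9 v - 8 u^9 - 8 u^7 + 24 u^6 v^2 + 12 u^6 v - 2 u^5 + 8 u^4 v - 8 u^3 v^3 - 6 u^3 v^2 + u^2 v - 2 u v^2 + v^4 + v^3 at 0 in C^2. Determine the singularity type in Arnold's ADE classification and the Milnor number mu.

Type D5, Milnor number mu = 5.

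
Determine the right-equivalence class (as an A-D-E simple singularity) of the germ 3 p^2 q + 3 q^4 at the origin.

The Hessian of f at 0 has rank 0. Corank 2; j^3 = 3*p^2*q has shape L^2 M (L != M), so D-series; mu = 5 gives D_5.

D_{5}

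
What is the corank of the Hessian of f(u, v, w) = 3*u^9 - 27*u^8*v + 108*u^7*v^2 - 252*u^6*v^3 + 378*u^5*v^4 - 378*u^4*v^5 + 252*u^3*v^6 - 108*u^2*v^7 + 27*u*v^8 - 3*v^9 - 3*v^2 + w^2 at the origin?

1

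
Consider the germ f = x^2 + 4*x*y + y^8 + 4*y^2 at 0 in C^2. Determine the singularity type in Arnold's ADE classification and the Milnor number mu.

The Hessian of f at 0 has rank 1. Corank 1: A-series; mu = 7 gives A_7.

Type A_{7}, Milnor number mu = 7.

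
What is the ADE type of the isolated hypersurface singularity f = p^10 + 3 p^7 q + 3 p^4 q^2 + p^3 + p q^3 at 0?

E7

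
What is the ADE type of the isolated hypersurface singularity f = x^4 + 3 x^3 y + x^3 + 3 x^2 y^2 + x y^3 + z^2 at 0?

The Hessian of f at 0 is [[0, 0, 0], [0, 0, 0], [0, 0, 2]] with rank 1, so corank 2. A Groebner basis of the Jacobian ideal J(f) in C{x,y,z} is {3*x^2 + y^4 + y^3, x^3, x^2*y - x^2 - y^3/3, 2*x^2 + x*y^2 + 2*y^3/3, z}; counting standard monomials gives mu = 7. Corank 2; j^3 = x^3 is a perfect cube, so E-series; the 4-jet and mu = 7 give E_7.

E_7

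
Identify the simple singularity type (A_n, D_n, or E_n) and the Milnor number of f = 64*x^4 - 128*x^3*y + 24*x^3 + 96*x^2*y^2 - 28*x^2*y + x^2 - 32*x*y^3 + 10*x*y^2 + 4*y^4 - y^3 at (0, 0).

Type A_2, Milnor number mu = 2.

The Hessian of f at 0 has rank 1. Corank 1: A-series; mu = 2 gives A_2.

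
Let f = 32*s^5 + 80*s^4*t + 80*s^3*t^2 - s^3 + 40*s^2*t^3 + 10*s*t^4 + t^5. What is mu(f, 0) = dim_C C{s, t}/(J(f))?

The Hessian of f at 0 has rank 0. Corank 2; j^3 = -s^3 is a perfect cube, so E-series; the 5-jet and mu = 8 give E_8.

8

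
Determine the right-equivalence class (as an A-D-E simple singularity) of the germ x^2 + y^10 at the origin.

The Hessian of f at 0 has rank 1. Corank 1: A-series; mu = 9 gives A_9.

A_{9}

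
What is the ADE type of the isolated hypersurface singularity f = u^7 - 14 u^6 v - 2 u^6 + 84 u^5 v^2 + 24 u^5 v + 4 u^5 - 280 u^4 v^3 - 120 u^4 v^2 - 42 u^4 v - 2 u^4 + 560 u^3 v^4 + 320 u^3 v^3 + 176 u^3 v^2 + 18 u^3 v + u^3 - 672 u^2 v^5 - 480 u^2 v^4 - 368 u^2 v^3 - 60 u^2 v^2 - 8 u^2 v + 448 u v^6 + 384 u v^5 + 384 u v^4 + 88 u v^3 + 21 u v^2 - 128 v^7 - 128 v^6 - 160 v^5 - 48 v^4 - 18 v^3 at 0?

D_6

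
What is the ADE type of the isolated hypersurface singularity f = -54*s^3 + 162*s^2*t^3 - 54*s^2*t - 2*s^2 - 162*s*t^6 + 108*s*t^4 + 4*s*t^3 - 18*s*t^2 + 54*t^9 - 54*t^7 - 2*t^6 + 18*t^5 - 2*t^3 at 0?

A2

The Hessian of f at 0 has rank 1. Corank 1: A-series; mu = 2 gives A_2.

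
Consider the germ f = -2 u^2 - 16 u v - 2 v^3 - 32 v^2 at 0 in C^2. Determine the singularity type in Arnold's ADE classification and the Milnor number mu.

The Hessian of f at 0 has rank 1. Corank 1: A-series; mu = 2 gives A_2.

Type A_{2}, Milnor number mu = 2.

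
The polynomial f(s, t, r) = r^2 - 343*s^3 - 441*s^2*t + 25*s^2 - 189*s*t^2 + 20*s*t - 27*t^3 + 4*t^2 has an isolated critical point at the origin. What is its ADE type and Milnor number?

Type A_2, Milnor number mu = 2.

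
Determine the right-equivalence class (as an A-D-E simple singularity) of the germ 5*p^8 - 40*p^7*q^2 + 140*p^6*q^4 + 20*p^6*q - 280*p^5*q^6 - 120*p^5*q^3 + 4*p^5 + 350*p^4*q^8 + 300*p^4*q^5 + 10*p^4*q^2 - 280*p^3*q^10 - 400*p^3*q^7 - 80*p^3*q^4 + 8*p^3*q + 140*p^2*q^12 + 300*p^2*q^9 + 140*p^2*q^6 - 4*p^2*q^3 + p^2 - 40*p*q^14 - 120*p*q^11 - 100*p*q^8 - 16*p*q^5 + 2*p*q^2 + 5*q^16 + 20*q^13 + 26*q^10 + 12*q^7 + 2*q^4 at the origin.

A_{3}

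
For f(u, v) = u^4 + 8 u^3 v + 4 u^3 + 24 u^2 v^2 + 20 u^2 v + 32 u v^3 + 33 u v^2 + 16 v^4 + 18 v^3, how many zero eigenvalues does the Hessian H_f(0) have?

2

Hessian at 0 has rank 0.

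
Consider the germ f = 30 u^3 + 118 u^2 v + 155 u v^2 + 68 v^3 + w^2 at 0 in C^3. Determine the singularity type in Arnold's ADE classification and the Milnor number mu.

Type D_4, Milnor number mu = 4.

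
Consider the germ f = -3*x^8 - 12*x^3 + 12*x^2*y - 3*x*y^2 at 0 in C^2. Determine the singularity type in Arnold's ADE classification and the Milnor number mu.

The Hessian of f at 0 is [[0, 0], [0, 0]] with rank 0, so corank 2. A Groebner basis of the Jacobian ideal J(f) in C{x,y} is {-32*x*y + y^7 + 16*y^2, x*y^2 - y^3/2, x^2 - x*y/2}; counting standard monomials gives mu = 9. Corank 2; j^3 = -3*x*(2*x - y)^2 has shape L^2 M (L != M), so D-series; mu = 9 gives D_9.

Type D_{9}, Milnor number mu = 9.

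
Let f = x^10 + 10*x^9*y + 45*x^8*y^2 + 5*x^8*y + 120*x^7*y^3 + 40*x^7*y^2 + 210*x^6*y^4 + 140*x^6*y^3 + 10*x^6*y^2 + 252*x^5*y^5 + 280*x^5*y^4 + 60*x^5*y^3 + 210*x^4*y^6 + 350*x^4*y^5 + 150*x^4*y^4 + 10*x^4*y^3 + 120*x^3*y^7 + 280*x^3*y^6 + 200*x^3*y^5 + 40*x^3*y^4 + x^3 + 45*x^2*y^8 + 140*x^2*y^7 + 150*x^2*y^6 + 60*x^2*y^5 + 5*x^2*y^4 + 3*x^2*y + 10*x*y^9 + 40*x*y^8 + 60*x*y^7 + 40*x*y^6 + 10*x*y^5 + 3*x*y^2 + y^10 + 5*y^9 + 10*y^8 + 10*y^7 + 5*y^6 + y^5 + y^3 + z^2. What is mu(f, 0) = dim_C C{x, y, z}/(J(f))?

The Hessian of f at 0 is [[0, 0, 0], [0, 0, 0], [0, 0, 2]] with rank 1, so corank 2. A Groebner basis of the Jacobian ideal J(f) in C{x,y,z} is {y^4, x^2 + 2*x*y + y^2, z}; counting standard monomials gives mu = 8. Corank 2; j^3 = (x + y)^3 is a perfect cube, so E-series; the 5-jet and mu = 8 give E_8.

8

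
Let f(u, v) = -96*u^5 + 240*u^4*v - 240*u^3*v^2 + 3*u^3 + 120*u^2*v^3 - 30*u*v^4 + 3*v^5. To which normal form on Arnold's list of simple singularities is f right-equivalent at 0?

E8

The Hessian of f at 0 has rank 0. Corank 2; j^3 = 3*u^3 is a perfect cube, so E-series; the 5-jet and mu = 8 give E_8.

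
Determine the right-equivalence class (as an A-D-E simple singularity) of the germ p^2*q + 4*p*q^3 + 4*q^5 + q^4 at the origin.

D_5

The Hessian of f at 0 is [[0, 0], [0, 0]] with rank 0, so corank 2. A Groebner basis of the Jacobian ideal J(f) in C{p,q} is {p*q^2, p*q/2 + q^3, p^2 - 2*p*q}; counting standard monomials gives mu = 5. Corank 2; j^3 = p^2*q has shape L^2 M (L != M), so D-series; mu = 5 gives D_5.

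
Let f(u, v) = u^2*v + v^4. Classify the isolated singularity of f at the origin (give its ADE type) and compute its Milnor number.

Type D_5, Milnor number mu = 5.

The Hessian of f at 0 has rank 0. Corank 2; j^3 = u^2*v has shape L^2 M (L != M), so D-series; mu = 5 gives D_5.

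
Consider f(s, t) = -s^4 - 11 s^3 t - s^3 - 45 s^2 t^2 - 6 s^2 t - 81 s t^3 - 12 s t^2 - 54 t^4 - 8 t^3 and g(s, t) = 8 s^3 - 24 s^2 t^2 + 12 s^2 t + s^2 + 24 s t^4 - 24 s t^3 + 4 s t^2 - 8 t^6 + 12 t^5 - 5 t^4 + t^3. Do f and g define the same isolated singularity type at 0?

No.

The Hessian of f at 0 is [[0, 0], [0, 0]] with rank 0, so corank 2. A Groebner basis of the Jacobian ideal J(f) in C{s,t} is {3*s^2 + 12*s*t + t^4 + t^3 + 12*t^2, s^3 + 30*s^2 + 120*s*t + 18*t^3 + 120*t^2, s^2*t - 9*s^2 - 36*s*t - 7*t^3 - 36*t^2, 2*s^2 + s*t^2 + 8*s*t + 8*t^3/3 + 8*t^2}; counting standard monomials gives mu = 7. Corank 2; j^3 = -(s + 2*t)^3 is a perfect cube, so E-series; the 4-jet and mu = 7 give E_7. The Hessian of g at 0 is [[2, 0], [0, 0]] with rank 1, so corank 1. A Groebner basis of the Jacobian ideal J(g) in C{s,t} is {t^2, s}; counting standard monomials gives mu = 2. Corank 1: A-series; mu = 2 gives A_2. f is E_7 but g is A_2, hence not right-equivalent.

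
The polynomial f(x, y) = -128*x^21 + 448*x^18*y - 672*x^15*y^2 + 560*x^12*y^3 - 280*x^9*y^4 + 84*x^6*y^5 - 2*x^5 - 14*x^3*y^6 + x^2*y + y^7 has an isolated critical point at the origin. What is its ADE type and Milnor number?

Type D8, Milnor number mu = 8.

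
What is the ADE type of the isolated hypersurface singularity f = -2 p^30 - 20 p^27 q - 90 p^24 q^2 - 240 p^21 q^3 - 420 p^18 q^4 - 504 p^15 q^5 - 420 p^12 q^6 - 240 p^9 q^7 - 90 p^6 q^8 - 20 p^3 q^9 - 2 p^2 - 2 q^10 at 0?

A9

The Hessian of f at 0 has rank 1. Corank 1: A-series; mu = 9 gives A_9.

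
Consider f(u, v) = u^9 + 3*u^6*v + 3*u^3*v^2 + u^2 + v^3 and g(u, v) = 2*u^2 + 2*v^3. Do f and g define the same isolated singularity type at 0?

Yes.

The Hessian of f at 0 is [[2, 0], [0, 0]] with rank 1, so corank 1. A Groebner basis of the Jacobian ideal J(f) in C{u,v} is {v^2, u}; counting standard monomials gives mu = 2. Corank 1: A-series; mu = 2 gives A_2. The Hessian of g at 0 is [[4, 0], [0, 0]] with rank 1, so corank 1. A Groebner basis of the Jacobian ideal J(g) in C{u,v} is {v^2, u}; counting standard monomials gives mu = 2. Corank 1: A-series; mu = 2 gives A_2. Both have type A_2, hence right-equivalent.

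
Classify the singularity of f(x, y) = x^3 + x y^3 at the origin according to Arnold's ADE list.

E_7

The Hessian of f at 0 has rank 0. Corank 2; j^3 = x^3 is a perfect cube, so E-series; the 4-jet and mu = 7 give E_7.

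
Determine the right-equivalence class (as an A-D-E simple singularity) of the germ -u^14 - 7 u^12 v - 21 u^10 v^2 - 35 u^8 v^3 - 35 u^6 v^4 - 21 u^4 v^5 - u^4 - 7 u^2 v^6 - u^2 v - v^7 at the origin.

D_{8}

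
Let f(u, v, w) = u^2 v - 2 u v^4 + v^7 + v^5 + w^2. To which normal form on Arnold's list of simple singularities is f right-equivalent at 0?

The Hessian of f at 0 has rank 1. Corank 2; j^3 = u^2*v has shape L^2 M (L != M), so D-series; mu = 6 gives D_6.

D_{6}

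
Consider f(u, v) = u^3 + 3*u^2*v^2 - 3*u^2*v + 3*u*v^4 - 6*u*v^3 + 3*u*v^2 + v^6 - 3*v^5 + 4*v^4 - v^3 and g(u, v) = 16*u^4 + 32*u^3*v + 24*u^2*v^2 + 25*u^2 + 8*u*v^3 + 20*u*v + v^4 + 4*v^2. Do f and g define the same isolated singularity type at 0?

No.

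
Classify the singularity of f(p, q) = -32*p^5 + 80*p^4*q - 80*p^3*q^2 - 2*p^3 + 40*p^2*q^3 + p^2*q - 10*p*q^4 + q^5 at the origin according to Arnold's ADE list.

D6

The Hessian of f at 0 has rank 0. Corank 2; j^3 = -p^2*(2*p - q) has shape L^2 M (L != M), so D-series; mu = 6 gives D_6.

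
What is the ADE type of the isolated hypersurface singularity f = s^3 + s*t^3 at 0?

The Hessian of f at 0 has rank 0. Corank 2; j^3 = s^3 is a perfect cube, so E-series; the 4-jet and mu = 7 give E_7.

E7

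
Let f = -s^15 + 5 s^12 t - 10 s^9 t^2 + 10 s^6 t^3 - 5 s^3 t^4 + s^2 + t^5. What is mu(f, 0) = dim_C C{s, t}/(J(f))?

4

The Hessian of f at 0 has rank 1. Corank 1: A-series; mu = 4 gives A_4.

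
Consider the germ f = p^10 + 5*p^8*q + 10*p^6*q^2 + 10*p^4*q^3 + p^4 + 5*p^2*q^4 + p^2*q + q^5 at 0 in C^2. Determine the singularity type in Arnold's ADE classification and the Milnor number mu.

Type D_6, Milnor number mu = 6.

The Hessian of f at 0 is [[0, 0], [0, 0]] with rank 0, so corank 2. A Groebner basis of the Jacobian ideal J(f) in C{p,q} is {p^2/5 + q^4, p^3, p*q}; counting standard monomials gives mu = 6. Corank 2; j^3 = p^2*q has shape L^2 M (L != M), so D-series; mu = 6 gives D_6.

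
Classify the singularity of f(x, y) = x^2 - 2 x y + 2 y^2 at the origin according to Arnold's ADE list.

The Hessian of f at 0 is [[2, -2], [-2, 4]] with rank 2, so corank 0. A Groebner basis of the Jacobian ideal J(f) in C{x,y} is {x, y}; counting standard monomials gives mu = 1. Corank 0: nondegenerate Morse point, so A_1.

A_{1}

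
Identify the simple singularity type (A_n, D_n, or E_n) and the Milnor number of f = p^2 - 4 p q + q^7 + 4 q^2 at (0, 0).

Type A_{6}, Milnor number mu = 6.

The Hessian of f at 0 is [[2, -4], [-4, 8]] with rank 1, so corank 1. A Groebner basis of the Jacobian ideal J(f) in C{p,q} is {q^6, p - 2*q}; counting standard monomials gives mu = 6. Corank 1: A-series; mu = 6 gives A_6.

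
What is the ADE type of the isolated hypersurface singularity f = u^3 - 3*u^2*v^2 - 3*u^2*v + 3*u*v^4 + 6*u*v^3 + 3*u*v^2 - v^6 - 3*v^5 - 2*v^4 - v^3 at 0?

The Hessian of f at 0 has rank 0. Corank 2; j^3 = (u - v)^3 is a perfect cube, so E-series; the 4-jet and mu = 6 give E_6.

E6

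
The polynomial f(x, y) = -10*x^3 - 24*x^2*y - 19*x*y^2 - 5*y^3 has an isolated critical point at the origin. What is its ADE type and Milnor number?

Type D4, Milnor number mu = 4.

The Hessian of f at 0 has rank 0. Corank 2; j^3 = -(x + y)*(10*x^2 + 14*x*y + 5*y^2) splits into three distinct lines over C (the quadratic factor has nonzero discriminant), so D_4.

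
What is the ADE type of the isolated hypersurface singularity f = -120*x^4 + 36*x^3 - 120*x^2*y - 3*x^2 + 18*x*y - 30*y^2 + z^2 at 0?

A_{1}

The Hessian of f at 0 is [[-6, 18, 0], [18, -60, 0], [0, 0, 2]] with rank 3, so corank 0. A Groebner basis of the Jacobian ideal J(f) in C{x,y,z} is {x, y, z}; counting standard monomials gives mu = 1. Corank 0: nondegenerate Morse point, so A_1.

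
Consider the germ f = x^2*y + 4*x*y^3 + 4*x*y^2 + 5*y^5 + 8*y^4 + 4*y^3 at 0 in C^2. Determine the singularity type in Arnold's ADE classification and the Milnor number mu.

Type D_{6}, Milnor number mu = 6.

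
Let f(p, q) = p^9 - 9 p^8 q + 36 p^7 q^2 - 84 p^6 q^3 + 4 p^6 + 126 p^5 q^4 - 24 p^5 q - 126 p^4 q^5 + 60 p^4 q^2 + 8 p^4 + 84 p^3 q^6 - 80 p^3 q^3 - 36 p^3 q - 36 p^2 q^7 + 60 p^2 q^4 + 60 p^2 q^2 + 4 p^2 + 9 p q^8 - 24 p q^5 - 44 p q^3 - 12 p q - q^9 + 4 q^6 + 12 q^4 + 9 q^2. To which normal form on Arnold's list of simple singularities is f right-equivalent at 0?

The Hessian of f at 0 has rank 1. Corank 1: A-series; mu = 8 gives A_8.

A_8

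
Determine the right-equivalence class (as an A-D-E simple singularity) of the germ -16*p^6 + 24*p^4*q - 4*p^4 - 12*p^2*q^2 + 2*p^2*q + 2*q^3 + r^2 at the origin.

D_4

The Hessian of f at 0 is [[0, 0, 0], [0, 0, 0], [0, 0, 2]] with rank 1, so corank 2. A Groebner basis of the Jacobian ideal J(f) in C{p,q,r} is {q^3, p^2 + 3*q^2, p*q, r}; counting standard monomials gives mu = 4. Corank 2; j^3 = 2*q*(p^2 + q^2) splits into three distinct lines over C (the quadratic factor has nonzero discriminant), so D_4.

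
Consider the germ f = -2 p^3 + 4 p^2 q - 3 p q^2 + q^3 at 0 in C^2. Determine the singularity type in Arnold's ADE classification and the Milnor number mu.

Type D_{4}, Milnor number mu = 4.

The Hessian of f at 0 has rank 0. Corank 2; j^3 = -(p - q)*(2*p^2 - 2*p*q + q^2) splits into three distinct lines over C (the quadratic factor has nonzero discriminant), so D_4.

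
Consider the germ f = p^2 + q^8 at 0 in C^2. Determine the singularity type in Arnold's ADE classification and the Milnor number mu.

Type A_{7}, Milnor number mu = 7.

The Hessian of f at 0 is [[2, 0], [0, 0]] with rank 1, so corank 1. A Groebner basis of the Jacobian ideal J(f) in C{p,q} is {q^7, p}; counting standard monomials gives mu = 7. Corank 1: A-series; mu = 7 gives A_7.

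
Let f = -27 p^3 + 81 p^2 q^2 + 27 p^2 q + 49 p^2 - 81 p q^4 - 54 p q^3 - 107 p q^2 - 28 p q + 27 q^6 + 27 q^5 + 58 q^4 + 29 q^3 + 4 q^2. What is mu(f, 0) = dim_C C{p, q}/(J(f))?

The Hessian of f at 0 is [[98, -28], [-28, 8]] with rank 1, so corank 1. A Groebner basis of the Jacobian ideal J(f) in C{p,q} is {q^2, p - 2*q/7}; counting standard monomials gives mu = 2. Corank 1: A-series; mu = 2 gives A_2.

2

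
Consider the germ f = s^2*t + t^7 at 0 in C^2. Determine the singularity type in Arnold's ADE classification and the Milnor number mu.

Type D_8, Milnor number mu = 8.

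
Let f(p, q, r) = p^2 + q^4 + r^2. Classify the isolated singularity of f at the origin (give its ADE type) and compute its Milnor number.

Type A3, Milnor number mu = 3.

The Hessian of f at 0 has rank 2. Corank 1: A-series; mu = 3 gives A_3.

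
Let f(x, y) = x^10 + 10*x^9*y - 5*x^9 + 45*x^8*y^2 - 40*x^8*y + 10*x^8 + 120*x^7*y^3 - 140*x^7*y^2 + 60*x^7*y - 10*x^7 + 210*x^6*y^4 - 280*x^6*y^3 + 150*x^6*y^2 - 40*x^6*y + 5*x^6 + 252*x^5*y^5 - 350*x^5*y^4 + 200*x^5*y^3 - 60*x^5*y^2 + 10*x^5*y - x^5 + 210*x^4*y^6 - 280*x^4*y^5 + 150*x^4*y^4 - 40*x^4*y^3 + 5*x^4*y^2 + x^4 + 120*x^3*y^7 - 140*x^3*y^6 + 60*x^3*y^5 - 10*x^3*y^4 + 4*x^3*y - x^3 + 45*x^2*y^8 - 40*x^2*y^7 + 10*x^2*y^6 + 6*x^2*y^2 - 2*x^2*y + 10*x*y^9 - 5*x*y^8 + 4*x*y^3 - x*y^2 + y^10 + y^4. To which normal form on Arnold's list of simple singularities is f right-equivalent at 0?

D_6

The Hessian of f at 0 has rank 0. Corank 2; j^3 = -x*(x + y)^2 has shape L^2 M (L != M), so D-series; mu = 6 gives D_6.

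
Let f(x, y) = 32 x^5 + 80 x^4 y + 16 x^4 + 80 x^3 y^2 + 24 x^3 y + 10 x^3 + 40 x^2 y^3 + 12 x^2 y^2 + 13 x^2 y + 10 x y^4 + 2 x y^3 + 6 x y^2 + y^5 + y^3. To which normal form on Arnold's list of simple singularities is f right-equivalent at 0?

The Hessian of f at 0 is [[0, 0], [0, 0]] with rank 0, so corank 2. A Groebner basis of the Jacobian ideal J(f) in C{x,y} is {y^3, x^2 - 3*y^2/11, x*y + 6*y^2/11}; counting standard monomials gives mu = 4. Corank 2; j^3 = (2*x + y)*(5*x^2 + 4*x*y + y^2) splits into three distinct lines over C (the quadratic factor has nonzero discriminant), so D_4.

D_4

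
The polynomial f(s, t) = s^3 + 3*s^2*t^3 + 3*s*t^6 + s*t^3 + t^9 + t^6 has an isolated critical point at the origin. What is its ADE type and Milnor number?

The Hessian of f at 0 has rank 0. Corank 2; j^3 = s^3 is a perfect cube, so E-series; the 4-jet and mu = 7 give E_7.

Type E7, Milnor number mu = 7.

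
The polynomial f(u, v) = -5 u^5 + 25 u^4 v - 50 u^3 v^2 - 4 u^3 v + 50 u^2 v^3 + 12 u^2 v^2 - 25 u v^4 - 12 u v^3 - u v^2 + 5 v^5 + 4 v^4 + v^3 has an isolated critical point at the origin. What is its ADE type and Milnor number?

Type D6, Milnor number mu = 6.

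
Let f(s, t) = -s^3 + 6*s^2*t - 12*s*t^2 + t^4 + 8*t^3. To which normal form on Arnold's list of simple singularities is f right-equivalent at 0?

The Hessian of f at 0 has rank 0. Corank 2; j^3 = -(s - 2*t)^3 is a perfect cube, so E-series; the 4-jet and mu = 6 give E_6.

E_6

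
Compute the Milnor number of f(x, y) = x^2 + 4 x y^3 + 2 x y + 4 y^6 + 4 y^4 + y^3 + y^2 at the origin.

The Hessian of f at 0 has rank 1. Corank 1: A-series; mu = 2 gives A_2.

2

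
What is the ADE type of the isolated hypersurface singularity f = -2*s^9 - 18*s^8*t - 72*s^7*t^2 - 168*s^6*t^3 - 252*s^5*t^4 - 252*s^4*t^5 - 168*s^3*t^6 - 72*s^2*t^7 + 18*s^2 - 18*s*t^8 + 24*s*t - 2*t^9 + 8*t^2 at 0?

A_{8}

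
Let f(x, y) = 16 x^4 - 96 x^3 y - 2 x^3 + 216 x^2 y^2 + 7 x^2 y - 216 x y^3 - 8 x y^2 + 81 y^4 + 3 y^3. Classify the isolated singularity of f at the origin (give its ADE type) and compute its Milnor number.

Type D_5, Milnor number mu = 5.

The Hessian of f at 0 has rank 0. Corank 2; j^3 = -(x - y)^2*(2*x - 3*y) has shape L^2 M (L != M), so D-series; mu = 5 gives D_5.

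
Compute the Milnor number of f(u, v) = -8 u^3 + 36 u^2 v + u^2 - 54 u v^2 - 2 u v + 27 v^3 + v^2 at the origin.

The Hessian of f at 0 has rank 1. Corank 1: A-series; mu = 2 gives A_2.

2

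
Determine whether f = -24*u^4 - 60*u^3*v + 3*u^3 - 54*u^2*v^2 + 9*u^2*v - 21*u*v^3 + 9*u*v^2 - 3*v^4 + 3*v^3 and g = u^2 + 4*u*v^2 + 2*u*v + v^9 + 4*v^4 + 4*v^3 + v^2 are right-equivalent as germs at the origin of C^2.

No.

The Hessian of f at 0 has rank 0. Corank 2; j^3 = 3*(u + v)^3 is a perfect cube, so E-series; the 4-jet and mu = 7 give E_7. The Hessian of g at 0 has rank 1. Corank 1: A-series; mu = 8 gives A_8. f is E_7 but g is A_8, hence not right-equivalent.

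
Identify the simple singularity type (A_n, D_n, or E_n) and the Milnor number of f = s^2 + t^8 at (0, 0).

The Hessian of f at 0 has rank 1. Corank 1: A-series; mu = 7 gives A_7.

Type A_7, Milnor number mu = 7.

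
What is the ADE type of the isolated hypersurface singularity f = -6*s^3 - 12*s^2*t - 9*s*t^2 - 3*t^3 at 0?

D4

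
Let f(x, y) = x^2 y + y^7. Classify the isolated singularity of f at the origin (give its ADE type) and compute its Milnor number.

Type D_8, Milnor number mu = 8.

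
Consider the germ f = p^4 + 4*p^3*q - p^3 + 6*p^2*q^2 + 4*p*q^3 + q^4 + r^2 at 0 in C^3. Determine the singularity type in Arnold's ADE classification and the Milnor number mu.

Type E_6, Milnor number mu = 6.

The Hessian of f at 0 is [[0, 0, 0], [0, 0, 0], [0, 0, 2]] with rank 1, so corank 2. A Groebner basis of the Jacobian ideal J(f) in C{p,q,r} is {q^4, p*q^2 + q^3/3, p^2, r}; counting standard monomials gives mu = 6. Corank 2; j^3 = -p^3 is a perfect cube, so E-series; the 4-jet and mu = 6 give E_6.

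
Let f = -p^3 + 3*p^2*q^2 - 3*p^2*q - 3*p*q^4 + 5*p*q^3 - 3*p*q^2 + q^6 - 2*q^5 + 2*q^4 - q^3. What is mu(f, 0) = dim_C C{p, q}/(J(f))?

The Hessian of f at 0 has rank 0. Corank 2; j^3 = -(p + q)^3 is a perfect cube, so E-series; the 4-jet and mu = 7 give E_7.

7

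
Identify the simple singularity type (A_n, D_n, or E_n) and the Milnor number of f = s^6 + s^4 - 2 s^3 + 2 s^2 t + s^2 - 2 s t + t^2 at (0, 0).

Type A5, Milnor number mu = 5.

The Hessian of f at 0 has rank 1. Corank 1: A-series; mu = 5 gives A_5.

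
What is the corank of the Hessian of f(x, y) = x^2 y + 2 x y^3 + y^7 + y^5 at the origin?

2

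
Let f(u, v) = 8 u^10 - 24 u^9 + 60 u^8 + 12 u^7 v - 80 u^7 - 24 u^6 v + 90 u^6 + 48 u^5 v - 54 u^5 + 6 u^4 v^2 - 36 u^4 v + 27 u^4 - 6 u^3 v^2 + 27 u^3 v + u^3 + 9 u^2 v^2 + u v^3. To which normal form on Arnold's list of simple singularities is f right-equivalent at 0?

E7

The Hessian of f at 0 has rank 0. Corank 2; j^3 = u^3 is a perfect cube, so E-series; the 4-jet and mu = 7 give E_7.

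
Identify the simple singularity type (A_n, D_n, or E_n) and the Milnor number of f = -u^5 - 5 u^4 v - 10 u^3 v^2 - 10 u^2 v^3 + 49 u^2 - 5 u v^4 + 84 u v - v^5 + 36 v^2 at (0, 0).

Type A_{4}, Milnor number mu = 4.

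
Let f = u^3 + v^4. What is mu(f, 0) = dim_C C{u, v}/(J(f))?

The Hessian of f at 0 has rank 0. Corank 2; j^3 = u^3 is a perfect cube, so E-series; the 4-jet and mu = 6 give E_6.

6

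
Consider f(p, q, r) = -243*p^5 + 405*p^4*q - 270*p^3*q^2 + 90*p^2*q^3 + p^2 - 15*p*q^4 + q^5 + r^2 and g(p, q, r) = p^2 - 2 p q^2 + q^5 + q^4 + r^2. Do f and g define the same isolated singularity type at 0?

The Hessian of f at 0 is [[2, 0, 0], [0, 0, 0], [0, 0, 2]] with rank 2, so corank 1. A Groebner basis of the Jacobian ideal J(f) in C{p,q,r} is {q^4, p, r}; counting standard monomials gives mu = 4. Corank 1: A-series; mu = 4 gives A_4. The Hessian of g at 0 is [[2, 0, 0], [0, 0, 0], [0, 0, 2]] with rank 2, so corank 1. A Groebner basis of the Jacobian ideal J(g) in C{p,q,r} is {p^2, -p + q^2, r}; counting standard monomials gives mu = 4. Corank 1: A-series; mu = 4 gives A_4. Both have type A_4, hence right-equivalent.

Yes.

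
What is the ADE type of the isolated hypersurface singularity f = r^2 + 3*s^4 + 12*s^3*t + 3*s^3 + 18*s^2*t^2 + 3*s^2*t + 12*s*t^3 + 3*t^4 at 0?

D5

The Hessian of f at 0 has rank 1. Corank 2; j^3 = 3*s^2*(s + t) has shape L^2 M (L != M), so D-series; mu = 5 gives D_5.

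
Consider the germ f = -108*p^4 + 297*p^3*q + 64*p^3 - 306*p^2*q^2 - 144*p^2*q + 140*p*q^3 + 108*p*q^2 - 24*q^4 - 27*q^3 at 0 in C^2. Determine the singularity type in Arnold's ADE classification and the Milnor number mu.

Type E7, Milnor number mu = 7.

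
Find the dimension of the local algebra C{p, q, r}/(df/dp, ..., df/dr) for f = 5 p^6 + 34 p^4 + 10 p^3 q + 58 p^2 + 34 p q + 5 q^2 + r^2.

1

The Hessian of f at 0 has rank 3. Corank 0: nondegenerate Morse point, so A_1.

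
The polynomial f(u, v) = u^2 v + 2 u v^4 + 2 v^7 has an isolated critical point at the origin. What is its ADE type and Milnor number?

Type D_{8}, Milnor number mu = 8.

The Hessian of f at 0 is [[0, 0], [0, 0]] with rank 0, so corank 2. A Groebner basis of the Jacobian ideal J(f) in C{u,v} is {-u^2/6 + u*v^3, u*v + v^4, u^3, u^2*v}; counting standard monomials gives mu = 8. Corank 2; j^3 = u^2*v has shape L^2 M (L != M), so D-series; mu = 8 gives D_8.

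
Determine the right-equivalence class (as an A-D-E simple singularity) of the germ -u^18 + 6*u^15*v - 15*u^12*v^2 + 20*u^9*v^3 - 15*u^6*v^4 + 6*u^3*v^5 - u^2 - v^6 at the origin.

The Hessian of f at 0 has rank 1. Corank 1: A-series; mu = 5 gives A_5.

A5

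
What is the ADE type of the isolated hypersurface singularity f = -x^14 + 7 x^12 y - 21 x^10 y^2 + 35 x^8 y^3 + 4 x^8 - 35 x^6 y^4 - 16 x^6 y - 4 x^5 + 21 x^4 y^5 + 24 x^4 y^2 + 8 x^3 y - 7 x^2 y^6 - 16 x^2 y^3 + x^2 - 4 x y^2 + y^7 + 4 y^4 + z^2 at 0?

The Hessian of f at 0 has rank 2. Corank 1: A-series; mu = 6 gives A_6.

A_6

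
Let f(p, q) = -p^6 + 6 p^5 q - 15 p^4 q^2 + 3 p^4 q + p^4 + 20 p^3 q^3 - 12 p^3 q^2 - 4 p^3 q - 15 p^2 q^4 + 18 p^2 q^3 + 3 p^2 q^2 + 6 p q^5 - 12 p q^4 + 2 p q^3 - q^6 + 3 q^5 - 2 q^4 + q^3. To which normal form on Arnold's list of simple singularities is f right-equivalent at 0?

E_6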